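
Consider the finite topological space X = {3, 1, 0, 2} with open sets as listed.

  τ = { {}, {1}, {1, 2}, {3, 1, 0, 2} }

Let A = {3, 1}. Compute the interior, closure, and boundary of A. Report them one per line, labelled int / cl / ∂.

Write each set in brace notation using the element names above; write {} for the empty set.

int(A) = {1}
cl(A)  = {3, 1, 0, 2}
∂A     = {3, 0, 2}

open subsets of A: {}, {1}; so int(A) = {1}
closure: X∖int(X∖A) = X∖{} = {3, 1, 0, 2}
∂A = {3, 1, 0, 2} minus {1} = {3, 0, 2}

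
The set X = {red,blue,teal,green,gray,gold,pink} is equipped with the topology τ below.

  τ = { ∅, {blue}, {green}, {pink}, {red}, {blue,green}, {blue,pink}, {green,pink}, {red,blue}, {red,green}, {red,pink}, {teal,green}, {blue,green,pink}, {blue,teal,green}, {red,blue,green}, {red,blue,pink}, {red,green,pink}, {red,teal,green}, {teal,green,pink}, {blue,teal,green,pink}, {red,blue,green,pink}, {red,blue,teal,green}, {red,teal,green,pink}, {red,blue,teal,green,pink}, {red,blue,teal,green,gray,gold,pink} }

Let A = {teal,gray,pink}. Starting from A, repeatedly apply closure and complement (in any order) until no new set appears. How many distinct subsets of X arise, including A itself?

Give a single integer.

8

closure: X∖int(X∖A) = X∖{red,blue,green} = {teal,gray,gold,pink}
Let k=closure and c=complement:
  1. A     = {teal,gray,pink}
  2. kA    = {teal,gray,gold,pink}
  3. cA    = {red,blue,green,gold}
  4. ckA   = {red,blue,green}
  5. kcA   = {red,blue,teal,green,gray,gold}
  6. ckcA  = {pink}
  7. kckcA = {gray,gold,pink}
  8. ckckcA = {red,blue,teal,green}
— saturated at 8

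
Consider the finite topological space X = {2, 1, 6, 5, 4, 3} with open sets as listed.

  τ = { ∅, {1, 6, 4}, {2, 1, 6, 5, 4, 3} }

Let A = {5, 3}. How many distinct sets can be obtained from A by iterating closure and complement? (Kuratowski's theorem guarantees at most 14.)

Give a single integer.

6

complement {2, 1, 6, 4}; its interior {1, 6, 4}; cl(A) = X∖{1, 6, 4} = {2, 5, 3}
With k = closure, c = complement:
  1. A     = {5, 3}
  2. kA    = {2, 5, 3}
  3. cA    = {2, 1, 6, 4}
  4. ckA   = {1, 6, 4}
  5. kcA   = {2, 1, 6, 5, 4, 3}
  6. ckcA  = ∅
k, c of each give nothing new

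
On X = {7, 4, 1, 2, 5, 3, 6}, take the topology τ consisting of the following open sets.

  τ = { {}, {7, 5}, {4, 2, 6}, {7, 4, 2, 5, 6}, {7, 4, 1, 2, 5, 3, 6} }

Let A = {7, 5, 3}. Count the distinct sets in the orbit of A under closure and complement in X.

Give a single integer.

cl via duality: int({4, 1, 2, 6}) = {4, 2, 6}, so X∖{4, 2, 6} = {7, 1, 5, 3}
Write k for closure, c for complement:
  1. A     = {7, 5, 3}
  2. kA    = {7, 1, 5, 3}
  3. cA    = {4, 1, 2, 6}
  4. ckA   = {4, 2, 6}
  5. kcA   = {4, 1, 2, 3, 6}
  6. ckcA  = {7, 5}
applying k or c yields no new set

6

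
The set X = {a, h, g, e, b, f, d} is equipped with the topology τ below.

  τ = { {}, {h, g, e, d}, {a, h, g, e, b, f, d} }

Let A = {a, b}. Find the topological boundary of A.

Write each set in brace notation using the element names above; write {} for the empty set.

{a, b, f}

interior: largest open inside A is {} (from {})
cl via duality: int({h, g, e, f, d}) = {h, g, e, d}, so X∖{h, g, e, d} = {a, b, f}
cl∖int = {a, b, f}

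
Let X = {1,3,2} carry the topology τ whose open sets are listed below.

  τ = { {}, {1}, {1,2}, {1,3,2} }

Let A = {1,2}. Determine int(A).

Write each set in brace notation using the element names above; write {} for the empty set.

{1,2}

opens ⊆ A: {}, {1}, {1,2}; union → int = {1,2}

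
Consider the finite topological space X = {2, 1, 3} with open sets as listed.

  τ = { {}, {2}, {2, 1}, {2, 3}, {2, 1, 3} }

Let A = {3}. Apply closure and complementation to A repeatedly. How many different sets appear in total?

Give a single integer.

4

X∖A={2, 1}, int(X∖A)={2, 1}, hence cl(A)={3}
Orbit (k=closure, c=complement):
  1. A     = {3}
  2. cA    = {2, 1}
  3. kcA   = {2, 1, 3}
  4. ckcA  = {}
(closed under both — stop)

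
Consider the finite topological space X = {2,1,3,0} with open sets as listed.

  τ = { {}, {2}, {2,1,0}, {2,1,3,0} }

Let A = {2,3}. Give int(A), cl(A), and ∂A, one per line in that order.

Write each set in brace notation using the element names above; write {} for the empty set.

U open, U⊆A: {}, {2}. int(A) = ⋃ = {2}
X∖A={1,0}, int(X∖A)={}, hence cl(A)={2,1,3,0}
∂A: remove int from cl → {1,3,0}

int(A) = {2}
cl(A)  = {2,1,3,0}
∂A     = {1,3,0}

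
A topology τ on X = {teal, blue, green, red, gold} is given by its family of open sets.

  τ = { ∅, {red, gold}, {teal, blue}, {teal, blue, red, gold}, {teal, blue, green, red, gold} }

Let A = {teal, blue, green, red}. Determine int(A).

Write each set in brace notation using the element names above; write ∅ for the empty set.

{teal, blue}

interior: largest open inside A is {teal, blue} (from ∅, {teal, blue})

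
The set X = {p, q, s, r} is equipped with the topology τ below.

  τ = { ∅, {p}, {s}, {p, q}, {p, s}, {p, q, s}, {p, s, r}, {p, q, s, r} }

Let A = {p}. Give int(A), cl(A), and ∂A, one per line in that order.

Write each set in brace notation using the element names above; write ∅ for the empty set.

int(A) = {p}
cl(A)  = {p, q, r}
∂A     = {q, r}

open subsets of A: ∅, {p}; so int(A) = {p}
closure: X∖int(X∖A) = X∖{s} = {p, q, r}
∂A = {p, q, r} minus {p} = {q, r}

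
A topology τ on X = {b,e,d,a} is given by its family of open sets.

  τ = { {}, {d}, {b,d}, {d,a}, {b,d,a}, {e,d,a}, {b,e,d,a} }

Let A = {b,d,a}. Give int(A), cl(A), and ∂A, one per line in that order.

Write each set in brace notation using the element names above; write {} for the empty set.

int(A) = {b,d,a}
cl(A)  = {b,e,d,a}
∂A     = {e}

U open, U⊆A: {}, {d}, {d,a}, {b,d}, {b,d,a}. int(A) = ⋃ = {b,d,a}
X∖A={e}, int(X∖A)={}, hence cl(A)={b,e,d,a}
∂A: remove int from cl → {e}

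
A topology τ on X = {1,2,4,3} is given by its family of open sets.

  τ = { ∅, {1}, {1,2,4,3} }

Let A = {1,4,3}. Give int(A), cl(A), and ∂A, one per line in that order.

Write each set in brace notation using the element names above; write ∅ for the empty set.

open subsets of A: ∅, {1}; so int(A) = {1}
closure: X∖int(X∖A) = X∖∅ = {1,2,4,3}
∂A = {1,2,4,3} minus {1} = {2,4,3}

int(A) = {1}
cl(A)  = {1,2,4,3}
∂A     = {2,4,3}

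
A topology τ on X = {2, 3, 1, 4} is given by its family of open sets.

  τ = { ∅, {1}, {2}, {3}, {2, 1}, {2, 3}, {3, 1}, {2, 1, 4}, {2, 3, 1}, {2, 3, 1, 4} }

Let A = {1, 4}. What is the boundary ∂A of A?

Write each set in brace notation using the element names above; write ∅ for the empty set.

open subsets of A: ∅, {1}; so int(A) = {1}
closure: X∖int(X∖A) = X∖{2, 3} = {1, 4}
∂A = {1, 4} minus {1} = {4}

{4}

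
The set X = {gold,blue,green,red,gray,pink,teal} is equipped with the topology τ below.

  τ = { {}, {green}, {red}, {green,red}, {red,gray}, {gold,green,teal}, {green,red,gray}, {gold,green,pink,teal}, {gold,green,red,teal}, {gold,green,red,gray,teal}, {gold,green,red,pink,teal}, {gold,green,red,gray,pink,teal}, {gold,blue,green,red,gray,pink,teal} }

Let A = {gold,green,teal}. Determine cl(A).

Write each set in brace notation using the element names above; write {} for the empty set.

{gold,blue,green,pink,teal}

X∖A={blue,red,gray,pink}, int(X∖A)={red,gray}, hence cl(A)={gold,blue,green,pink,teal}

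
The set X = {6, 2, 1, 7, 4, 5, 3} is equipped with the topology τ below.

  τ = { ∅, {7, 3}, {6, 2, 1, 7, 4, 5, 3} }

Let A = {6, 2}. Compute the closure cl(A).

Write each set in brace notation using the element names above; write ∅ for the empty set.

complement {1, 7, 4, 5, 3}; its interior {7, 3}; cl(A) = X∖{7, 3} = {6, 2, 1, 4, 5}

{6, 2, 1, 4, 5}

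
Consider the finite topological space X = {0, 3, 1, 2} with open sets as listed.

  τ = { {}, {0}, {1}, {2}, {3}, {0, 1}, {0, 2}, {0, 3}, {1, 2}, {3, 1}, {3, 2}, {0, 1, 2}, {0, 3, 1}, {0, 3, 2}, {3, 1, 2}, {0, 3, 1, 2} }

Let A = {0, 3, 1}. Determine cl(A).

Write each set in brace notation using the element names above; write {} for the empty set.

cl via duality: int({2}) = {2}, so X∖{2} = {0, 3, 1}

{0, 3, 1}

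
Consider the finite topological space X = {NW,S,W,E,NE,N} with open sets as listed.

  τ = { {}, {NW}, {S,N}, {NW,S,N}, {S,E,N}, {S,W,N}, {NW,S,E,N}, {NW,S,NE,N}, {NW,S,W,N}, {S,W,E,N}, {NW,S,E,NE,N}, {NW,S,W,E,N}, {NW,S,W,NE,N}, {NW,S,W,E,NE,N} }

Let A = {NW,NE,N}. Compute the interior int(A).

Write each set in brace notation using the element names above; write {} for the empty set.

opens ⊆ A: {}, {NW}; union → int = {NW}

{NW}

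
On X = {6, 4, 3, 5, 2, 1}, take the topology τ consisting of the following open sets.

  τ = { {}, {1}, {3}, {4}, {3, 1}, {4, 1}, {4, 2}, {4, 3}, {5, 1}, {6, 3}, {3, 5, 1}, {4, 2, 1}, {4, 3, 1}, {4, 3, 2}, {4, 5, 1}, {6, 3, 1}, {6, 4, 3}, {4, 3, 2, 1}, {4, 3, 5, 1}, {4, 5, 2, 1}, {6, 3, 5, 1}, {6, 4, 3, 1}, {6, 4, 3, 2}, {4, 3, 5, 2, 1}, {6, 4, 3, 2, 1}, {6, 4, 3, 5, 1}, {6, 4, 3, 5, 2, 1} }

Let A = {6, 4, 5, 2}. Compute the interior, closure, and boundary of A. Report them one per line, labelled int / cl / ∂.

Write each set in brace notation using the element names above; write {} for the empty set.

int(A) = {4, 2}
cl(A)  = {6, 4, 5, 2}
∂A     = {6, 5}

open subsets of A: {}, {4}, {4, 2}; so int(A) = {4, 2}
closure: X∖int(X∖A) = X∖{3, 1} = {6, 4, 5, 2}
∂A = {6, 4, 5, 2} minus {4, 2} = {6, 5}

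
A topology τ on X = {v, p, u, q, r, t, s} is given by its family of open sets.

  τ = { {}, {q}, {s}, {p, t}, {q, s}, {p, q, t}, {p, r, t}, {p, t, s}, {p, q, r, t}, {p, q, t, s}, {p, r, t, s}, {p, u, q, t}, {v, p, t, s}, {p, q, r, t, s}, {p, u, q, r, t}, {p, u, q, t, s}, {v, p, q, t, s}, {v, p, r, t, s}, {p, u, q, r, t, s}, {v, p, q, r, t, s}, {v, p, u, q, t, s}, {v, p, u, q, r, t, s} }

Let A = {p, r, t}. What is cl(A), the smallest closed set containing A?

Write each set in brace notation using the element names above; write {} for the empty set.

{v, p, u, r, t}

closure: X∖int(X∖A) = X∖{q, s} = {v, p, u, r, t}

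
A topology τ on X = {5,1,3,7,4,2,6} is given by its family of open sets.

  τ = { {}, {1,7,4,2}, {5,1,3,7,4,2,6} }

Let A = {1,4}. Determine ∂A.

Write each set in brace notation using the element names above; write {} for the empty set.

open subsets of A: {}; so int(A) = {}
closure: X∖int(X∖A) = X∖{} = {5,1,3,7,4,2,6}
∂A = {5,1,3,7,4,2,6} minus {} = {5,1,3,7,4,2,6}

{5,1,3,7,4,2,6}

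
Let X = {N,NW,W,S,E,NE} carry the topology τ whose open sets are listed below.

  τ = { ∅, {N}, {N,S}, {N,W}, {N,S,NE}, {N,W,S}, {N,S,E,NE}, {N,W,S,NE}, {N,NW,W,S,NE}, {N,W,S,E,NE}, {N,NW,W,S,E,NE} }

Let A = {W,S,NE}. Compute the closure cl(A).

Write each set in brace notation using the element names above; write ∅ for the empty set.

{NW,W,S,E,NE}

complement {N,NW,E}; its interior {N}; cl(A) = X∖{N} = {NW,W,S,E,NE}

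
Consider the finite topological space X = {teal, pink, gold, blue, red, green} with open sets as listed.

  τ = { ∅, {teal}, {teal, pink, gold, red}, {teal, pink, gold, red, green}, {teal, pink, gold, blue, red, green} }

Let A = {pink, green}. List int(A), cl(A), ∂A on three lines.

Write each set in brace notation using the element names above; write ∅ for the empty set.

int(A) = ∅
cl(A)  = {pink, gold, blue, red, green}
∂A     = {pink, gold, blue, red, green}

opens ⊆ A: ∅; union → int = ∅
complement {teal, gold, blue, red}; its interior {teal}; cl(A) = X∖{teal} = {pink, gold, blue, red, green}
boundary = {pink, gold, blue, red, green} ∖ ∅ = {pink, gold, blue, red, green}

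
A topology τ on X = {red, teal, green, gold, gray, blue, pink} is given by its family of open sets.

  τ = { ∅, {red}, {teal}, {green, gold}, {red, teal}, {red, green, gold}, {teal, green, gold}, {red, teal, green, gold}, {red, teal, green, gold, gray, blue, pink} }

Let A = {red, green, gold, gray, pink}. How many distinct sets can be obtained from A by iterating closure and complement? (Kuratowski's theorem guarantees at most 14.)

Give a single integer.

6

cl via duality: int({teal, blue}) = {teal}, so X∖{teal} = {red, green, gold, gray, blue, pink}
Write k for closure, c for complement:
  1. A     = {red, green, gold, gray, pink}
  2. kA    = {red, green, gold, gray, blue, pink}
  3. cA    = {teal, blue}
  4. ckA   = {teal}
  5. kcA   = {teal, gray, blue, pink}
  6. ckcA  = {red, green, gold}
applying k or c yields no new set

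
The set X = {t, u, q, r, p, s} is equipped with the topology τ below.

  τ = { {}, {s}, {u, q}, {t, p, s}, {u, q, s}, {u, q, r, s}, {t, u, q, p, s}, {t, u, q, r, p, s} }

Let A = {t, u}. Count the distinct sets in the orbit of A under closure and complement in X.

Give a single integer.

10

cl via duality: int({q, r, p, s}) = {s}, so X∖{s} = {t, u, q, r, p}
Write k for closure, c for complement:
  1. A     = {t, u}
  2. kA    = {t, u, q, r, p}
  3. cA    = {q, r, p, s}
  4. ckA   = {s}
  5. kcA   = {t, u, q, r, p, s}
  6. kckA  = {t, r, p, s}
  7. ckcA  = {}
  8. ckckA = {u, q}
  9. kckckA = {u, q, r}
  10. ckckckA = {t, p, s}
applying k or c yields no new set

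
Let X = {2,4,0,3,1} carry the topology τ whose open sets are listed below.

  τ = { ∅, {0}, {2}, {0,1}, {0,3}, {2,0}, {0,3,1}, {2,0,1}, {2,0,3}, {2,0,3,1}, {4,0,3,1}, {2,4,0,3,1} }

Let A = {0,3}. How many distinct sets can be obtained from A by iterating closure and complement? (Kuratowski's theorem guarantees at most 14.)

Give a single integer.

4

complement {2,4,1}; its interior {2}; cl(A) = X∖{2} = {4,0,3,1}
With k = closure, c = complement:
  1. A     = {0,3}
  2. kA    = {4,0,3,1}
  3. cA    = {2,4,1}
  4. ckA   = {2}
k, c of each give nothing new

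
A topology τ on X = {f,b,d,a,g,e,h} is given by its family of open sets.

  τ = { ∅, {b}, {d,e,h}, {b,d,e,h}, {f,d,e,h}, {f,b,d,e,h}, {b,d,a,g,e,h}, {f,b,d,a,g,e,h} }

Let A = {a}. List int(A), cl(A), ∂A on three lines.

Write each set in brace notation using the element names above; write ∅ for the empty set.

int(A) = ∅
cl(A)  = {a,g}
∂A     = {a,g}

opens ⊆ A: ∅; union → int = ∅
complement {f,b,d,g,e,h}; its interior {f,b,d,e,h}; cl(A) = X∖{f,b,d,e,h} = {a,g}
boundary = {a,g} ∖ ∅ = {a,g}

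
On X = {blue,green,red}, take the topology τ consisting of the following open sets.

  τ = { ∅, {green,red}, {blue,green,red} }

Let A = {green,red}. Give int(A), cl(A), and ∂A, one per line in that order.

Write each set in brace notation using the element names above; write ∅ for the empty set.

open subsets of A: ∅, {green,red}; so int(A) = {green,red}
closure: X∖int(X∖A) = X∖∅ = {blue,green,red}
∂A = {blue,green,red} minus {green,red} = {blue}

int(A) = {green,red}
cl(A)  = {blue,green,red}
∂A     = {blue}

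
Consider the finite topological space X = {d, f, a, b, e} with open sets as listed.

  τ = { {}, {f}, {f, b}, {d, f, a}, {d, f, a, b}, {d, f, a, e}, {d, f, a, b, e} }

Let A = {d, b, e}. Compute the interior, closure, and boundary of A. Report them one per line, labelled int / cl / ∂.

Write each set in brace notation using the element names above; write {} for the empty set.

int(A) = {}
cl(A)  = {d, a, b, e}
∂A     = {d, a, b, e}

U open, U⊆A: {}. int(A) = ⋃ = {}
X∖A={f, a}, int(X∖A)={f}, hence cl(A)={d, a, b, e}
∂A: remove int from cl → {d, a, b, e}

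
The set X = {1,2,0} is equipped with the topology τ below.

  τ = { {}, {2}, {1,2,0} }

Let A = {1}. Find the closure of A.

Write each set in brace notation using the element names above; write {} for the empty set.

{1,0}

cl via duality: int({2,0}) = {2}, so X∖{2} = {1,0}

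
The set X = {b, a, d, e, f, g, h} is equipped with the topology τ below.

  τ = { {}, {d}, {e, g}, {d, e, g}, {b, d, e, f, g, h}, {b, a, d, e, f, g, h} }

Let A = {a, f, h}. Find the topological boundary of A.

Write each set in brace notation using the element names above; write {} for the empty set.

{b, a, f, h}

U open, U⊆A: {}. int(A) = ⋃ = {}
X∖A={b, d, e, g}, int(X∖A)={d, e, g}, hence cl(A)={b, a, f, h}
∂A: remove int from cl → {b, a, f, h}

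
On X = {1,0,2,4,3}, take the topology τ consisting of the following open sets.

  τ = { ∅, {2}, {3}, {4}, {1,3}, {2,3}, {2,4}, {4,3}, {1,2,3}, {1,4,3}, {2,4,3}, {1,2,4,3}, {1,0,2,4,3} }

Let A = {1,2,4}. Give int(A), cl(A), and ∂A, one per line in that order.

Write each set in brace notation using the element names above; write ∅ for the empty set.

interior: largest open inside A is {2,4} (from ∅, {4}, {2}, {2,4})
cl via duality: int({0,3}) = {3}, so X∖{3} = {1,0,2,4}
cl∖int = {1,0}

int(A) = {2,4}
cl(A)  = {1,0,2,4}
∂A     = {1,0}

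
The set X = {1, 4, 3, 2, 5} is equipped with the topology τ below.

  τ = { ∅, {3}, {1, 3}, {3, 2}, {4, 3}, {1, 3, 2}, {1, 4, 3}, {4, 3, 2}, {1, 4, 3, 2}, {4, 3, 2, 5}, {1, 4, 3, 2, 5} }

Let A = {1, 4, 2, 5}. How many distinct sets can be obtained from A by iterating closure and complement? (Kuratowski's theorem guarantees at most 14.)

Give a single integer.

closure: X∖int(X∖A) = X∖{3} = {1, 4, 2, 5}
Let k=closure and c=complement:
  1. A     = {1, 4, 2, 5}
  2. cA    = {3}
  3. kcA   = {1, 4, 3, 2, 5}
  4. ckcA  = ∅
— saturated at 4

4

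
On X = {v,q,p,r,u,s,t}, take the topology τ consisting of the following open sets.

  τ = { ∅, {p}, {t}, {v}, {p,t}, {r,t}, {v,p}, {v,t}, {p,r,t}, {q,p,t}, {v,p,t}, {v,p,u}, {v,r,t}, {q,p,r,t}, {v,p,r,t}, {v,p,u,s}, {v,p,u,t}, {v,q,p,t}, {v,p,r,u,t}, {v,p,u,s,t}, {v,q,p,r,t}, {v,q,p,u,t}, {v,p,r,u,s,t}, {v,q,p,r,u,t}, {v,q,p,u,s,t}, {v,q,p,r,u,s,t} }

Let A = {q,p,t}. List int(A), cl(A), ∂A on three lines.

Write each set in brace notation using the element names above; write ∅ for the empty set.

int(A) = {q,p,t}
cl(A)  = {q,p,r,u,s,t}
∂A     = {r,u,s}

interior: largest open inside A is {q,p,t} (from ∅, {t}, {p}, {p,t}, {q,p,t})
cl via duality: int({v,r,u,s}) = {v}, so X∖{v} = {q,p,r,u,s,t}
cl∖int = {r,u,s}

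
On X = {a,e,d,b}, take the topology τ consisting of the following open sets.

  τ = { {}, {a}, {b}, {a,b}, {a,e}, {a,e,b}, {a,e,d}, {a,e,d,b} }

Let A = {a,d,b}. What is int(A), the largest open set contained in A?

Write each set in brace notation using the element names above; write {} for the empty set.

interior: largest open inside A is {a,b} (from {}, {b}, {a}, {a,b})

{a,b}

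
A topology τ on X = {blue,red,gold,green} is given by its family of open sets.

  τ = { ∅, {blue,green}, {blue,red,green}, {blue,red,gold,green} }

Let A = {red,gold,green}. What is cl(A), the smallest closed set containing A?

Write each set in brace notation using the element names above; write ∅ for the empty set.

{blue,red,gold,green}

complement {blue}; its interior ∅; cl(A) = X∖∅ = {blue,red,gold,green}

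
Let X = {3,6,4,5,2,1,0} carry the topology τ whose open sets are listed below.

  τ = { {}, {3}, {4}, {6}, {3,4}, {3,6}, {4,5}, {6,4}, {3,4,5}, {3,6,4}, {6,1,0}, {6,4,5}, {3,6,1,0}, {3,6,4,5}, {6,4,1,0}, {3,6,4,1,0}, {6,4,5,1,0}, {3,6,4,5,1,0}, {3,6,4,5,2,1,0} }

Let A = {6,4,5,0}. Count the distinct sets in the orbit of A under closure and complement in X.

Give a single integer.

8

X∖A={3,2,1}, int(X∖A)={3}, hence cl(A)={6,4,5,2,1,0}
Orbit (k=closure, c=complement):
  1. A     = {6,4,5,0}
  2. kA    = {6,4,5,2,1,0}
  3. cA    = {3,2,1}
  4. ckA   = {3}
  5. kcA   = {3,2,1,0}
  6. kckA  = {3,2}
  7. ckcA  = {6,4,5}
  8. ckckA = {6,4,5,1,0}
(closed under both — stop)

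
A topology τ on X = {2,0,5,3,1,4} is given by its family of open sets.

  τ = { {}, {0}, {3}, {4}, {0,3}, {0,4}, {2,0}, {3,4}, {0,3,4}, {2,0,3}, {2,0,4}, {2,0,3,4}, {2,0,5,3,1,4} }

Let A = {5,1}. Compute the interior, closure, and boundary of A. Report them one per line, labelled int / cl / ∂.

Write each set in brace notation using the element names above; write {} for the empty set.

U open, U⊆A: {}. int(A) = ⋃ = {}
X∖A={2,0,3,4}, int(X∖A)={2,0,3,4}, hence cl(A)={5,1}
∂A: remove int from cl → {5,1}

int(A) = {}
cl(A)  = {5,1}
∂A     = {5,1}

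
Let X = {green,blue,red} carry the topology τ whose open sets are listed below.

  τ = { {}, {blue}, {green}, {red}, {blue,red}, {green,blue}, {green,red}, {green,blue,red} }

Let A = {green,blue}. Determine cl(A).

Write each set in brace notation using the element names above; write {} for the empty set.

closure: X∖int(X∖A) = X∖{red} = {green,blue}

{green,blue}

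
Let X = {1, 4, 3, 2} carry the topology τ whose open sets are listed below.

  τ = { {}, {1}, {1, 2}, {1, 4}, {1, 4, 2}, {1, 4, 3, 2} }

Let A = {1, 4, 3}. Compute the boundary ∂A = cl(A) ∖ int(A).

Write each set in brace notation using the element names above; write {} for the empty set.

{3, 2}

U open, U⊆A: {}, {1}, {1, 4}. int(A) = ⋃ = {1, 4}
X∖A={2}, int(X∖A)={}, hence cl(A)={1, 4, 3, 2}
∂A: remove int from cl → {3, 2}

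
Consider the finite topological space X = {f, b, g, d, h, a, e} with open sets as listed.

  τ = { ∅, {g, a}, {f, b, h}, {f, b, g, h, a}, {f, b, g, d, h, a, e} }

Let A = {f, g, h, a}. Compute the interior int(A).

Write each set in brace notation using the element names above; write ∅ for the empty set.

interior: largest open inside A is {g, a} (from ∅, {g, a})

{g, a}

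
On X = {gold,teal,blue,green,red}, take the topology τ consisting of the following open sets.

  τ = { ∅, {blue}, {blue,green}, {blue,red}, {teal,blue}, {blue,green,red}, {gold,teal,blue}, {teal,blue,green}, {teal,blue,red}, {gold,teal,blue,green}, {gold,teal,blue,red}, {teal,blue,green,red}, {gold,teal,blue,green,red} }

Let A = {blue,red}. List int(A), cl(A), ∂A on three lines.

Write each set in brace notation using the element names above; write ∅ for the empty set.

int(A) = {blue,red}
cl(A)  = {gold,teal,blue,green,red}
∂A     = {gold,teal,green}

interior: largest open inside A is {blue,red} (from ∅, {blue}, {blue,red})
cl via duality: int({gold,teal,green}) = ∅, so X∖∅ = {gold,teal,blue,green,red}
cl∖int = {gold,teal,green}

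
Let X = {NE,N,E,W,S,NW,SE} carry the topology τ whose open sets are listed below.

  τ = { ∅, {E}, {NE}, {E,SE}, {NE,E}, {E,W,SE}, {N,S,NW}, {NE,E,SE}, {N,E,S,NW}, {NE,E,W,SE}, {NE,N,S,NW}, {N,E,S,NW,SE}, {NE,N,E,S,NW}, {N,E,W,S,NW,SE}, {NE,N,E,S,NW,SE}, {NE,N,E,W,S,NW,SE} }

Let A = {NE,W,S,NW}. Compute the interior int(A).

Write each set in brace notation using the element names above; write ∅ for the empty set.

opens ⊆ A: ∅, {NE}; union → int = {NE}

{NE}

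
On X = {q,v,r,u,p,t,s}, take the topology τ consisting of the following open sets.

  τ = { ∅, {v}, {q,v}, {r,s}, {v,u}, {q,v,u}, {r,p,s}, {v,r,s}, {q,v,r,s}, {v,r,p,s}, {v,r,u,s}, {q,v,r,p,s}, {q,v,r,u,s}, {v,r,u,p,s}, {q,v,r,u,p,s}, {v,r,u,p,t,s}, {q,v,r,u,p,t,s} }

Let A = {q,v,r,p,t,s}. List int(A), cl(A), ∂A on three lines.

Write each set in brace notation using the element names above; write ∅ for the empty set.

opens ⊆ A: ∅, {v}, {r,s}, {q,v}, {v,r,s}, {r,p,s}, {v,r,p,s}, {q,v,r,s}, {q,v,r,p,s}; union → int = {q,v,r,p,s}
complement {u}; its interior ∅; cl(A) = X∖∅ = {q,v,r,u,p,t,s}
boundary = {q,v,r,u,p,t,s} ∖ {q,v,r,p,s} = {u,t}

int(A) = {q,v,r,p,s}
cl(A)  = {q,v,r,u,p,t,s}
∂A     = {u,t}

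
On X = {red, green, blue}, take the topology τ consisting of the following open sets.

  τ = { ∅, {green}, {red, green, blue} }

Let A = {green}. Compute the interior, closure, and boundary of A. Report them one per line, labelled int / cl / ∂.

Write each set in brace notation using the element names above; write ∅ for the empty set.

int(A) = {green}
cl(A)  = {red, green, blue}
∂A     = {red, blue}

interior: largest open inside A is {green} (from ∅, {green})
cl via duality: int({red, blue}) = ∅, so X∖∅ = {red, green, blue}
cl∖int = {red, blue}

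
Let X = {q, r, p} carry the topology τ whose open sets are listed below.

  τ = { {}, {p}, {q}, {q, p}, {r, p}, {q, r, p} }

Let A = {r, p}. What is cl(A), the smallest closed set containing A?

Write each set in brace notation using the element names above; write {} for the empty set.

closure: X∖int(X∖A) = X∖{q} = {r, p}

{r, p}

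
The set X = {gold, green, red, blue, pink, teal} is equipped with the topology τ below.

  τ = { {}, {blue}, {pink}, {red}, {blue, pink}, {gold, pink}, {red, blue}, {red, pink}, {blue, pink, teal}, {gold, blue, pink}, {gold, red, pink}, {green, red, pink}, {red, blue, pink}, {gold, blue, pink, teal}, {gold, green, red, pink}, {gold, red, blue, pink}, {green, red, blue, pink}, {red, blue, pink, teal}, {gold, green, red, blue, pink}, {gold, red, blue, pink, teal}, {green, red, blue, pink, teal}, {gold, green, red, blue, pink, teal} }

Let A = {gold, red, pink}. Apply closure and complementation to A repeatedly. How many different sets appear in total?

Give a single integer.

complement {green, blue, teal}; its interior {blue}; cl(A) = X∖{blue} = {gold, green, red, pink, teal}
With k = closure, c = complement:
  1. A     = {gold, red, pink}
  2. kA    = {gold, green, red, pink, teal}
  3. cA    = {green, blue, teal}
  4. ckA   = {blue}
  5. kckA  = {blue, teal}
  6. ckckA = {gold, green, red, pink}
k, c of each give nothing new

6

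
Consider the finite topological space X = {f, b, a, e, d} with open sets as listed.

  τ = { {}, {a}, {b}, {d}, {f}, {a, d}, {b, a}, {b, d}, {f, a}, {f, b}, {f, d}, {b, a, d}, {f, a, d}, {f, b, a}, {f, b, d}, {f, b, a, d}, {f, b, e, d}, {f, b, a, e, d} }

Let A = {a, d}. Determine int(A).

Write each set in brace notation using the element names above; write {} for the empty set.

interior: largest open inside A is {a, d} (from {}, {a}, {d}, {a, d})

{a, d}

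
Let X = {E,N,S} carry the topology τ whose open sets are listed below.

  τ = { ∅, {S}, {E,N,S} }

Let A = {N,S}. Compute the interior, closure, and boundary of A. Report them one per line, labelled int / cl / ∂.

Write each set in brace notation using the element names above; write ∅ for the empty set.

int(A) = {S}
cl(A)  = {E,N,S}
∂A     = {E,N}

open subsets of A: ∅, {S}; so int(A) = {S}
closure: X∖int(X∖A) = X∖∅ = {E,N,S}
∂A = {E,N,S} minus {S} = {E,N}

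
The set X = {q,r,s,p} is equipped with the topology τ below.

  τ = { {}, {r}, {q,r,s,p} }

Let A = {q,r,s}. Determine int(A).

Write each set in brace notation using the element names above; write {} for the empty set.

{r}

open subsets of A: {}, {r}; so int(A) = {r}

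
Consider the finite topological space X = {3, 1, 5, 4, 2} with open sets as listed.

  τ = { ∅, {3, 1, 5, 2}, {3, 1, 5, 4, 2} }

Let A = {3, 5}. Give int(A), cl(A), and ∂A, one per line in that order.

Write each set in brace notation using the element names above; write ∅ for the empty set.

open subsets of A: ∅; so int(A) = ∅
closure: X∖int(X∖A) = X∖∅ = {3, 1, 5, 4, 2}
∂A = {3, 1, 5, 4, 2} minus ∅ = {3, 1, 5, 4, 2}

int(A) = ∅
cl(A)  = {3, 1, 5, 4, 2}
∂A     = {3, 1, 5, 4, 2}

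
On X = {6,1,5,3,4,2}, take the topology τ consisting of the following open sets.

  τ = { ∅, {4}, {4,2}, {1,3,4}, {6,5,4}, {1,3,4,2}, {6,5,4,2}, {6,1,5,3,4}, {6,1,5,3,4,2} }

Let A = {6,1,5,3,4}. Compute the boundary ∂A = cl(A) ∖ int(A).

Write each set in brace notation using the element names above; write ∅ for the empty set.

U open, U⊆A: ∅, {4}, {1,3,4}, {6,5,4}, {6,1,5,3,4}. int(A) = ⋃ = {6,1,5,3,4}
X∖A={2}, int(X∖A)=∅, hence cl(A)={6,1,5,3,4,2}
∂A: remove int from cl → {2}

{2}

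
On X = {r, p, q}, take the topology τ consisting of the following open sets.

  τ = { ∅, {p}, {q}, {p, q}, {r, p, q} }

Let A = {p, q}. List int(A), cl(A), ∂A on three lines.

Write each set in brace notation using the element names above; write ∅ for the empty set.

open subsets of A: ∅, {q}, {p}, {p, q}; so int(A) = {p, q}
closure: X∖int(X∖A) = X∖∅ = {r, p, q}
∂A = {r, p, q} minus {p, q} = {r}

int(A) = {p, q}
cl(A)  = {r, p, q}
∂A     = {r}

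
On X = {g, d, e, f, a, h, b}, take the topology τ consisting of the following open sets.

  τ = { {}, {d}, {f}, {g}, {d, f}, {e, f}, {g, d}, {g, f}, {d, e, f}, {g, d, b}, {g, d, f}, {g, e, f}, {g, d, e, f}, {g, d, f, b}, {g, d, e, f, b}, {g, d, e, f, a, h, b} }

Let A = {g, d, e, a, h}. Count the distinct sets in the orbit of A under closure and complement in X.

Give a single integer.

X∖A={f, b}, int(X∖A)={f}, hence cl(A)={g, d, e, a, h, b}
Orbit (k=closure, c=complement):
  1. A     = {g, d, e, a, h}
  2. kA    = {g, d, e, a, h, b}
  3. cA    = {f, b}
  4. ckA   = {f}
  5. kcA   = {e, f, a, h, b}
  6. kckA  = {e, f, a, h}
  7. ckcA  = {g, d}
  8. ckckA = {g, d, b}
  9. kckcA = {g, d, a, h, b}
  10. ckckcA = {e, f}
(closed under both — stop)

10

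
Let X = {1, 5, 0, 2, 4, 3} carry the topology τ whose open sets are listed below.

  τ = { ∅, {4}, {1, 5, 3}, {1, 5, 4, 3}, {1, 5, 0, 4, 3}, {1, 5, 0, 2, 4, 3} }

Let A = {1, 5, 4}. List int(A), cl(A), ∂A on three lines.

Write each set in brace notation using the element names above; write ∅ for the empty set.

int(A) = {4}
cl(A)  = {1, 5, 0, 2, 4, 3}
∂A     = {1, 5, 0, 2, 3}

U open, U⊆A: ∅, {4}. int(A) = ⋃ = {4}
X∖A={0, 2, 3}, int(X∖A)=∅, hence cl(A)={1, 5, 0, 2, 4, 3}
∂A: remove int from cl → {1, 5, 0, 2, 3}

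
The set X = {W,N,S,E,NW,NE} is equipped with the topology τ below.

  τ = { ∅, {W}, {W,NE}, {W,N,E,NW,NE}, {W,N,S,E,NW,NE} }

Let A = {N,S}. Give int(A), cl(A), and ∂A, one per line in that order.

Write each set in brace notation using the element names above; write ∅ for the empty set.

int(A) = ∅
cl(A)  = {N,S,E,NW}
∂A     = {N,S,E,NW}

open subsets of A: ∅; so int(A) = ∅
closure: X∖int(X∖A) = X∖{W,NE} = {N,S,E,NW}
∂A = {N,S,E,NW} minus ∅ = {N,S,E,NW}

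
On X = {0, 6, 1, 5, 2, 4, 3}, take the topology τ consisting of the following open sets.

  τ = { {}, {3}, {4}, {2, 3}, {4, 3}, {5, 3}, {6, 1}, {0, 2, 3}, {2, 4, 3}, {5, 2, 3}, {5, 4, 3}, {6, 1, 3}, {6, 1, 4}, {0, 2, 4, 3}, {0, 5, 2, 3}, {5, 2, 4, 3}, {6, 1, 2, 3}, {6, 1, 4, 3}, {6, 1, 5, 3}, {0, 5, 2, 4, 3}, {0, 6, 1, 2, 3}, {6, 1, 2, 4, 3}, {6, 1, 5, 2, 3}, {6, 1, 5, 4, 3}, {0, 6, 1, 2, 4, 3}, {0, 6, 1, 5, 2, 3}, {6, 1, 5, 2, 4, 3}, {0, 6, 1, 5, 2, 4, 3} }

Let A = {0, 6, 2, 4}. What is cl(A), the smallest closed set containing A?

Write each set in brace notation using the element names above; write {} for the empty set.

{0, 6, 1, 2, 4}

complement {1, 5, 3}; its interior {5, 3}; cl(A) = X∖{5, 3} = {0, 6, 1, 2, 4}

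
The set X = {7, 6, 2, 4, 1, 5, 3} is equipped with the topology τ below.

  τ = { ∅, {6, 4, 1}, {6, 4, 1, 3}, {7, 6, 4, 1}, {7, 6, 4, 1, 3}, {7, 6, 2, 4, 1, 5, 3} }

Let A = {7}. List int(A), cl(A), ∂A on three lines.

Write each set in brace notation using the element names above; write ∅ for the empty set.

open subsets of A: ∅; so int(A) = ∅
closure: X∖int(X∖A) = X∖{6, 4, 1, 3} = {7, 2, 5}
∂A = {7, 2, 5} minus ∅ = {7, 2, 5}

int(A) = ∅
cl(A)  = {7, 2, 5}
∂A     = {7, 2, 5}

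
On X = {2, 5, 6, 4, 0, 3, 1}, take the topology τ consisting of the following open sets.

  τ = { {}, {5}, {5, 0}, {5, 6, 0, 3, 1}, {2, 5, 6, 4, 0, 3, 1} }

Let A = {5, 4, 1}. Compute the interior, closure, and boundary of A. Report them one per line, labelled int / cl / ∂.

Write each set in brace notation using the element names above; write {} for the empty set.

int(A) = {5}
cl(A)  = {2, 5, 6, 4, 0, 3, 1}
∂A     = {2, 6, 4, 0, 3, 1}

open subsets of A: {}, {5}; so int(A) = {5}
closure: X∖int(X∖A) = X∖{} = {2, 5, 6, 4, 0, 3, 1}
∂A = {2, 5, 6, 4, 0, 3, 1} minus {5} = {2, 6, 4, 0, 3, 1}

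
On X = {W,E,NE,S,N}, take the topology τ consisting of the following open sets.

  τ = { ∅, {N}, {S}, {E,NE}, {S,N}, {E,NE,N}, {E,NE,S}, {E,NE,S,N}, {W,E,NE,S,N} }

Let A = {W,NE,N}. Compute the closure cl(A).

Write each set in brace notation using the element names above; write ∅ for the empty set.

closure: X∖int(X∖A) = X∖{S} = {W,E,NE,N}

{W,E,NE,N}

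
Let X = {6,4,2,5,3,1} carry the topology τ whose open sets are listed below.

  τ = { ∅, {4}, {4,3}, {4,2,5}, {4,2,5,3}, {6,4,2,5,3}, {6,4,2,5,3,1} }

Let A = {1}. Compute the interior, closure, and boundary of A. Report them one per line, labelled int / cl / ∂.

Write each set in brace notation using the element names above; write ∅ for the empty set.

int(A) = ∅
cl(A)  = {1}
∂A     = {1}

U open, U⊆A: ∅. int(A) = ⋃ = ∅
X∖A={6,4,2,5,3}, int(X∖A)={6,4,2,5,3}, hence cl(A)={1}
∂A: remove int from cl → {1}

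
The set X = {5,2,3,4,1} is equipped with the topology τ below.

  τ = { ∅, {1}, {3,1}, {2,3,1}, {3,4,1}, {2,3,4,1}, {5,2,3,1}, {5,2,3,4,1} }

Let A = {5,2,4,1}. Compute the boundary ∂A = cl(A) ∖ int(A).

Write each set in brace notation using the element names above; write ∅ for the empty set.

{5,2,3,4}

interior: largest open inside A is {1} (from ∅, {1})
cl via duality: int({3}) = ∅, so X∖∅ = {5,2,3,4,1}
cl∖int = {5,2,3,4}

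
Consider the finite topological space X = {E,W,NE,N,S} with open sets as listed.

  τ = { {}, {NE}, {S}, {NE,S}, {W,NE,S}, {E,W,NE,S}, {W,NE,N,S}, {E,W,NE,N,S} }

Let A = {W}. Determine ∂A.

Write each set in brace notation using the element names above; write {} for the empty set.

{E,W,N}

U open, U⊆A: {}. int(A) = ⋃ = {}
X∖A={E,NE,N,S}, int(X∖A)={NE,S}, hence cl(A)={E,W,N}
∂A: remove int from cl → {E,W,N}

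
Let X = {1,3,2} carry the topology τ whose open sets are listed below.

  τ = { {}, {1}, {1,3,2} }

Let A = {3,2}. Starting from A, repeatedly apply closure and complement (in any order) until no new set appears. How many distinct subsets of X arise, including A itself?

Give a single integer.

closure: X∖int(X∖A) = X∖{1} = {3,2}
Let k=closure and c=complement:
  1. A     = {3,2}
  2. cA    = {1}
  3. kcA   = {1,3,2}
  4. ckcA  = {}
— saturated at 4

4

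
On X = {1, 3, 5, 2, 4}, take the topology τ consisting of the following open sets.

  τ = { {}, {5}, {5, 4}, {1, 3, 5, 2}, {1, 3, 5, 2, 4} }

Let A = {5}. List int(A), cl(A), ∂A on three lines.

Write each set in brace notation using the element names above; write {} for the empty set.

int(A) = {5}
cl(A)  = {1, 3, 5, 2, 4}
∂A     = {1, 3, 2, 4}

interior: largest open inside A is {5} (from {}, {5})
cl via duality: int({1, 3, 2, 4}) = {}, so X∖{} = {1, 3, 5, 2, 4}
cl∖int = {1, 3, 2, 4}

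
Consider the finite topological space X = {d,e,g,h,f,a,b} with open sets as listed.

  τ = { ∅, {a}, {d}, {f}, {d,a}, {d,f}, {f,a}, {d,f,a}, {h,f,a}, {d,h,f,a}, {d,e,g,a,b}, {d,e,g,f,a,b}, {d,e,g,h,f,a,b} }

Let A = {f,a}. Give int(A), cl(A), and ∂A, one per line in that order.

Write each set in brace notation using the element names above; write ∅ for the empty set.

int(A) = {f,a}
cl(A)  = {e,g,h,f,a,b}
∂A     = {e,g,h,b}

open subsets of A: ∅, {f}, {a}, {f,a}; so int(A) = {f,a}
closure: X∖int(X∖A) = X∖{d} = {e,g,h,f,a,b}
∂A = {e,g,h,f,a,b} minus {f,a} = {e,g,h,b}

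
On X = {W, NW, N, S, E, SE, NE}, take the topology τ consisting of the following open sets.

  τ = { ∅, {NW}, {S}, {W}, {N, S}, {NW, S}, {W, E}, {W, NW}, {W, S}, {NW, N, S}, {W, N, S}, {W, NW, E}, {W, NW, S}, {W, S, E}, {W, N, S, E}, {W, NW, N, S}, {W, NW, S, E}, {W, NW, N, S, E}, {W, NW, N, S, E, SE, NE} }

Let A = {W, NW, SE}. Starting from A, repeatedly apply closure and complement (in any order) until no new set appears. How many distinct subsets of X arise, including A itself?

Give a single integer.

closure: X∖int(X∖A) = X∖{N, S} = {W, NW, E, SE, NE}
Let k=closure and c=complement:
  1. A     = {W, NW, SE}
  2. kA    = {W, NW, E, SE, NE}
  3. cA    = {N, S, E, NE}
  4. ckA   = {N, S}
  5. kcA   = {N, S, E, SE, NE}
  6. kckA  = {N, S, SE, NE}
  7. ckcA  = {W, NW}
  8. ckckA = {W, NW, E}
— saturated at 8

8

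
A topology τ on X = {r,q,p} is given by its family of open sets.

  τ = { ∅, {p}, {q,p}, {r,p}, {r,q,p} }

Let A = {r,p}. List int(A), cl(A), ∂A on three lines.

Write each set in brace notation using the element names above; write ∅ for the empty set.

int(A) = {r,p}
cl(A)  = {r,q,p}
∂A     = {q}

interior: largest open inside A is {r,p} (from ∅, {p}, {r,p})
cl via duality: int({q}) = ∅, so X∖∅ = {r,q,p}
cl∖int = {q}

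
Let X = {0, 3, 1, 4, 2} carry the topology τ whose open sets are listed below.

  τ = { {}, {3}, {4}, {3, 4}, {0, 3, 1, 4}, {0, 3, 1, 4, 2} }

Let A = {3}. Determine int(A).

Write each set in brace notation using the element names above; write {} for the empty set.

opens ⊆ A: {}, {3}; union → int = {3}

{3}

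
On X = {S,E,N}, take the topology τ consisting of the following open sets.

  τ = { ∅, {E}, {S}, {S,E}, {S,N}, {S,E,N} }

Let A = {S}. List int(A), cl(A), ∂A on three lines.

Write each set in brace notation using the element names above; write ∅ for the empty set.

int(A) = {S}
cl(A)  = {S,N}
∂A     = {N}

opens ⊆ A: ∅, {S}; union → int = {S}
complement {E,N}; its interior {E}; cl(A) = X∖{E} = {S,N}
boundary = {S,N} ∖ {S} = {N}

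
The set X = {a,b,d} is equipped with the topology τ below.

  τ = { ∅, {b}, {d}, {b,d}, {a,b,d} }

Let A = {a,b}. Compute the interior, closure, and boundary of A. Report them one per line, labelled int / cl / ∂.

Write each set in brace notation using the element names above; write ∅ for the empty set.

open subsets of A: ∅, {b}; so int(A) = {b}
closure: X∖int(X∖A) = X∖{d} = {a,b}
∂A = {a,b} minus {b} = {a}

int(A) = {b}
cl(A)  = {a,b}
∂A     = {a}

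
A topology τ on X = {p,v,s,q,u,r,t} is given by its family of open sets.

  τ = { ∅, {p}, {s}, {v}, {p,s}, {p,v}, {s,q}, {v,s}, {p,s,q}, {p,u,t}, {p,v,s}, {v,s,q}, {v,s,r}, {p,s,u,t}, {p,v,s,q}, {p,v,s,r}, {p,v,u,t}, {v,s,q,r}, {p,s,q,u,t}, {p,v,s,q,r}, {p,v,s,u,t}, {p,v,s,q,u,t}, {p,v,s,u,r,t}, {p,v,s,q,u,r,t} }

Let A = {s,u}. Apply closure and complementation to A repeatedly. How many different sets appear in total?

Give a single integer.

10

cl via duality: int({p,v,q,r,t}) = {p,v}, so X∖{p,v} = {s,q,u,r,t}
Write k for closure, c for complement:
  1. A     = {s,u}
  2. kA    = {s,q,u,r,t}
  3. cA    = {p,v,q,r,t}
  4. ckA   = {p,v}
  5. kcA   = {p,v,q,u,r,t}
  6. kckA  = {p,v,u,r,t}
  7. ckcA  = {s}
  8. ckckA = {s,q}
  9. kckcA = {s,q,r}
  10. ckckcA = {p,v,u,t}
applying k or c yields no new set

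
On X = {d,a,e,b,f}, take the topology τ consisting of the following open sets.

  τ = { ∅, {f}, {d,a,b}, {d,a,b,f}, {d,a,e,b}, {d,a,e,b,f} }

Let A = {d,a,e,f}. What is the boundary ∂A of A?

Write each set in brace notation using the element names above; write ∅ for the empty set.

{d,a,e,b}

U open, U⊆A: ∅, {f}. int(A) = ⋃ = {f}
X∖A={b}, int(X∖A)=∅, hence cl(A)={d,a,e,b,f}
∂A: remove int from cl → {d,a,e,b}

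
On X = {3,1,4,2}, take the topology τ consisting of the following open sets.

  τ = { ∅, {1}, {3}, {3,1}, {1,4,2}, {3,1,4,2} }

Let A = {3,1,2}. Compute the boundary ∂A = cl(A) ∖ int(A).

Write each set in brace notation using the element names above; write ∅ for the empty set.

{4,2}

open subsets of A: ∅, {3}, {1}, {3,1}; so int(A) = {3,1}
closure: X∖int(X∖A) = X∖∅ = {3,1,4,2}
∂A = {3,1,4,2} minus {3,1} = {4,2}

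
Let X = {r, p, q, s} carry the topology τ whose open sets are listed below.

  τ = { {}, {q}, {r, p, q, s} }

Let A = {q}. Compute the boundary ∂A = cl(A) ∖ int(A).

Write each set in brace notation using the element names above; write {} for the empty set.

opens ⊆ A: {}, {q}; union → int = {q}
complement {r, p, s}; its interior {}; cl(A) = X∖{} = {r, p, q, s}
boundary = {r, p, q, s} ∖ {q} = {r, p, s}

{r, p, s}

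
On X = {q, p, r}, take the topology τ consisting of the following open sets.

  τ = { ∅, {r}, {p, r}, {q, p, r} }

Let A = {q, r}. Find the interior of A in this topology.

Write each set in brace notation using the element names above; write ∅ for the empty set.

{r}

interior: largest open inside A is {r} (from ∅, {r})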